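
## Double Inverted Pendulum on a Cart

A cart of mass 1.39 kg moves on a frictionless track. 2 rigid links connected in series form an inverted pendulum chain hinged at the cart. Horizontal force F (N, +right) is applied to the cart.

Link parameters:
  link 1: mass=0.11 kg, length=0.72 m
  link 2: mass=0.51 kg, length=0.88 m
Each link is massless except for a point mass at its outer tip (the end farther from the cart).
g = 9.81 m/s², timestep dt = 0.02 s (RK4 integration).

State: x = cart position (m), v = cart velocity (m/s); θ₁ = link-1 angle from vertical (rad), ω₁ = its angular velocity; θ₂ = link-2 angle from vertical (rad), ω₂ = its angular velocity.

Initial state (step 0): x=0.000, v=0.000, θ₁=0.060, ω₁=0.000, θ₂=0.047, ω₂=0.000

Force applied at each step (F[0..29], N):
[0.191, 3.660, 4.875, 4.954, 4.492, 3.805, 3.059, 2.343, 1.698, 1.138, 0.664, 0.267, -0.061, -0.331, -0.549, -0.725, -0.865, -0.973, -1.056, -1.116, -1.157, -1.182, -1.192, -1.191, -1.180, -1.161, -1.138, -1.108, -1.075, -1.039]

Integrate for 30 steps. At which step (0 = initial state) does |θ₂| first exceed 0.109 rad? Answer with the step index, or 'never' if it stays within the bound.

Answer: never

Derivation:
apply F[0]=+0.191 → step 1: x=-0.000, v=-0.002, θ₁=0.060, ω₁=0.036, θ₂=0.047, ω₂=-0.016
apply F[1]=+3.660 → step 2: x=0.000, v=0.045, θ₁=0.061, ω₁=0.005, θ₂=0.046, ω₂=-0.034
apply F[2]=+4.875 → step 3: x=0.002, v=0.110, θ₁=0.060, ω₁=-0.049, θ₂=0.045, ω₂=-0.053
apply F[3]=+4.954 → step 4: x=0.005, v=0.176, θ₁=0.059, ω₁=-0.105, θ₂=0.044, ω₂=-0.072
apply F[4]=+4.492 → step 5: x=0.009, v=0.235, θ₁=0.056, ω₁=-0.154, θ₂=0.043, ω₂=-0.090
apply F[5]=+3.805 → step 6: x=0.014, v=0.285, θ₁=0.053, ω₁=-0.192, θ₂=0.041, ω₂=-0.106
apply F[6]=+3.059 → step 7: x=0.020, v=0.325, θ₁=0.049, ω₁=-0.219, θ₂=0.038, ω₂=-0.121
apply F[7]=+2.343 → step 8: x=0.027, v=0.354, θ₁=0.044, ω₁=-0.235, θ₂=0.036, ω₂=-0.132
apply F[8]=+1.698 → step 9: x=0.034, v=0.375, θ₁=0.039, ω₁=-0.244, θ₂=0.033, ω₂=-0.141
apply F[9]=+1.138 → step 10: x=0.042, v=0.388, θ₁=0.034, ω₁=-0.245, θ₂=0.030, ω₂=-0.148
apply F[10]=+0.664 → step 11: x=0.050, v=0.395, θ₁=0.030, ω₁=-0.242, θ₂=0.027, ω₂=-0.152
apply F[11]=+0.267 → step 12: x=0.058, v=0.396, θ₁=0.025, ω₁=-0.234, θ₂=0.024, ω₂=-0.154
apply F[12]=-0.061 → step 13: x=0.066, v=0.394, θ₁=0.020, ω₁=-0.224, θ₂=0.021, ω₂=-0.154
apply F[13]=-0.331 → step 14: x=0.073, v=0.387, θ₁=0.016, ω₁=-0.213, θ₂=0.018, ω₂=-0.152
apply F[14]=-0.549 → step 15: x=0.081, v=0.378, θ₁=0.012, ω₁=-0.199, θ₂=0.015, ω₂=-0.149
apply F[15]=-0.725 → step 16: x=0.088, v=0.367, θ₁=0.008, ω₁=-0.186, θ₂=0.012, ω₂=-0.145
apply F[16]=-0.865 → step 17: x=0.096, v=0.354, θ₁=0.004, ω₁=-0.171, θ₂=0.009, ω₂=-0.139
apply F[17]=-0.973 → step 18: x=0.103, v=0.340, θ₁=0.001, ω₁=-0.157, θ₂=0.006, ω₂=-0.133
apply F[18]=-1.056 → step 19: x=0.109, v=0.324, θ₁=-0.002, ω₁=-0.143, θ₂=0.004, ω₂=-0.126
apply F[19]=-1.116 → step 20: x=0.116, v=0.309, θ₁=-0.005, ω₁=-0.130, θ₂=0.001, ω₂=-0.118
apply F[20]=-1.157 → step 21: x=0.122, v=0.293, θ₁=-0.007, ω₁=-0.117, θ₂=-0.001, ω₂=-0.111
apply F[21]=-1.182 → step 22: x=0.127, v=0.276, θ₁=-0.009, ω₁=-0.104, θ₂=-0.003, ω₂=-0.103
apply F[22]=-1.192 → step 23: x=0.133, v=0.260, θ₁=-0.011, ω₁=-0.093, θ₂=-0.005, ω₂=-0.095
apply F[23]=-1.191 → step 24: x=0.138, v=0.244, θ₁=-0.013, ω₁=-0.082, θ₂=-0.007, ω₂=-0.087
apply F[24]=-1.180 → step 25: x=0.142, v=0.228, θ₁=-0.015, ω₁=-0.071, θ₂=-0.008, ω₂=-0.079
apply F[25]=-1.161 → step 26: x=0.147, v=0.213, θ₁=-0.016, ω₁=-0.062, θ₂=-0.010, ω₂=-0.072
apply F[26]=-1.138 → step 27: x=0.151, v=0.198, θ₁=-0.017, ω₁=-0.053, θ₂=-0.011, ω₂=-0.064
apply F[27]=-1.108 → step 28: x=0.155, v=0.184, θ₁=-0.018, ω₁=-0.044, θ₂=-0.013, ω₂=-0.057
apply F[28]=-1.075 → step 29: x=0.158, v=0.170, θ₁=-0.019, ω₁=-0.037, θ₂=-0.014, ω₂=-0.051
apply F[29]=-1.039 → step 30: x=0.162, v=0.156, θ₁=-0.020, ω₁=-0.030, θ₂=-0.015, ω₂=-0.044
max |θ₂| = 0.047 ≤ 0.109 over all 31 states.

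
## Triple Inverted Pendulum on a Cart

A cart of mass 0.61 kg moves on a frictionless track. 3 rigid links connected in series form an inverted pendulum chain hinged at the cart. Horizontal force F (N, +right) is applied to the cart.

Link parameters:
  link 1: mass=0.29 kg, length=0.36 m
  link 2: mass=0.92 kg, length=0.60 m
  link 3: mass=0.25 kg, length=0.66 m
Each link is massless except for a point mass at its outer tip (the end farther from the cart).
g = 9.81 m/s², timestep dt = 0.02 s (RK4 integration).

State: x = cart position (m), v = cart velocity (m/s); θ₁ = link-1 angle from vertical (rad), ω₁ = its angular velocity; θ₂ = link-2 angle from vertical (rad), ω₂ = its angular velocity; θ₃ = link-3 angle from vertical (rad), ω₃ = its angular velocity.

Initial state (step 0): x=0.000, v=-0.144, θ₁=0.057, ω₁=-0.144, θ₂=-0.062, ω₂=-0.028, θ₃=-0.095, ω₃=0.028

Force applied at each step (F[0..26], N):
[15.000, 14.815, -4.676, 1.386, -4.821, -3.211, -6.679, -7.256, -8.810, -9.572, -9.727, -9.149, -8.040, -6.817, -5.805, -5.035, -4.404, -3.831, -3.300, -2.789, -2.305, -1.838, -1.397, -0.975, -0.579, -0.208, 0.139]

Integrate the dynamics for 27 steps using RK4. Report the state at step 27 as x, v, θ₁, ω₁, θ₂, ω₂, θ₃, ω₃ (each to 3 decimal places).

apply F[0]=+15.000 → step 1: x=0.002, v=0.322, θ₁=0.044, ω₁=-1.145, θ₂=-0.065, ω₂=-0.223, θ₃=-0.095, ω₃=0.015
apply F[1]=+14.815 → step 2: x=0.013, v=0.795, θ₁=0.011, ω₁=-2.247, θ₂=-0.071, ω₂=-0.368, θ₃=-0.094, ω₃=0.006
apply F[2]=-4.676 → step 3: x=0.027, v=0.646, θ₁=-0.029, ω₁=-1.720, θ₂=-0.079, ω₂=-0.456, θ₃=-0.094, ω₃=-0.000
apply F[3]=+1.386 → step 4: x=0.041, v=0.710, θ₁=-0.064, ω₁=-1.853, θ₂=-0.089, ω₂=-0.507, θ₃=-0.094, ω₃=-0.004
apply F[4]=-4.821 → step 5: x=0.054, v=0.587, θ₁=-0.098, ω₁=-1.535, θ₂=-0.099, ω₂=-0.525, θ₃=-0.094, ω₃=-0.004
apply F[5]=-3.211 → step 6: x=0.065, v=0.531, θ₁=-0.128, ω₁=-1.461, θ₂=-0.109, ω₂=-0.512, θ₃=-0.094, ω₃=-0.000
apply F[6]=-6.679 → step 7: x=0.074, v=0.380, θ₁=-0.154, ω₁=-1.182, θ₂=-0.119, ω₂=-0.468, θ₃=-0.094, ω₃=0.007
apply F[7]=-7.256 → step 8: x=0.080, v=0.224, θ₁=-0.175, ω₁=-0.940, θ₂=-0.128, ω₂=-0.399, θ₃=-0.094, ω₃=0.019
apply F[8]=-8.810 → step 9: x=0.083, v=0.031, θ₁=-0.191, ω₁=-0.641, θ₂=-0.135, ω₂=-0.306, θ₃=-0.094, ω₃=0.035
apply F[9]=-9.572 → step 10: x=0.081, v=-0.176, θ₁=-0.201, ω₁=-0.331, θ₂=-0.140, ω₂=-0.199, θ₃=-0.093, ω₃=0.054
apply F[10]=-9.727 → step 11: x=0.075, v=-0.384, θ₁=-0.204, ω₁=-0.033, θ₂=-0.143, ω₂=-0.086, θ₃=-0.091, ω₃=0.076
apply F[11]=-9.149 → step 12: x=0.066, v=-0.574, θ₁=-0.202, ω₁=0.220, θ₂=-0.144, ω₂=0.024, θ₃=-0.090, ω₃=0.099
apply F[12]=-8.040 → step 13: x=0.053, v=-0.734, θ₁=-0.196, ω₁=0.406, θ₂=-0.142, ω₂=0.123, θ₃=-0.087, ω₃=0.122
apply F[13]=-6.817 → step 14: x=0.037, v=-0.860, θ₁=-0.187, ω₁=0.526, θ₂=-0.139, ω₂=0.209, θ₃=-0.085, ω₃=0.145
apply F[14]=-5.805 → step 15: x=0.019, v=-0.961, θ₁=-0.176, ω₁=0.599, θ₂=-0.134, ω₂=0.282, θ₃=-0.082, ω₃=0.166
apply F[15]=-5.035 → step 16: x=-0.001, v=-1.045, θ₁=-0.163, ω₁=0.647, θ₂=-0.128, ω₂=0.344, θ₃=-0.078, ω₃=0.185
apply F[16]=-4.404 → step 17: x=-0.023, v=-1.114, θ₁=-0.150, ω₁=0.681, θ₂=-0.120, ω₂=0.394, θ₃=-0.074, ω₃=0.204
apply F[17]=-3.831 → step 18: x=-0.046, v=-1.173, θ₁=-0.136, ω₁=0.704, θ₂=-0.112, ω₂=0.436, θ₃=-0.070, ω₃=0.220
apply F[18]=-3.300 → step 19: x=-0.070, v=-1.221, θ₁=-0.122, ω₁=0.718, θ₂=-0.103, ω₂=0.468, θ₃=-0.065, ω₃=0.235
apply F[19]=-2.789 → step 20: x=-0.095, v=-1.259, θ₁=-0.108, ω₁=0.725, θ₂=-0.093, ω₂=0.493, θ₃=-0.061, ω₃=0.248
apply F[20]=-2.305 → step 21: x=-0.120, v=-1.289, θ₁=-0.093, ω₁=0.725, θ₂=-0.083, ω₂=0.510, θ₃=-0.056, ω₃=0.259
apply F[21]=-1.838 → step 22: x=-0.146, v=-1.310, θ₁=-0.079, ω₁=0.718, θ₂=-0.073, ω₂=0.521, θ₃=-0.050, ω₃=0.268
apply F[22]=-1.397 → step 23: x=-0.172, v=-1.323, θ₁=-0.065, ω₁=0.706, θ₂=-0.062, ω₂=0.526, θ₃=-0.045, ω₃=0.275
apply F[23]=-0.975 → step 24: x=-0.199, v=-1.329, θ₁=-0.051, ω₁=0.688, θ₂=-0.052, ω₂=0.527, θ₃=-0.039, ω₃=0.281
apply F[24]=-0.579 → step 25: x=-0.225, v=-1.328, θ₁=-0.037, ω₁=0.666, θ₂=-0.041, ω₂=0.522, θ₃=-0.034, ω₃=0.285
apply F[25]=-0.208 → step 26: x=-0.252, v=-1.320, θ₁=-0.024, ω₁=0.640, θ₂=-0.031, ω₂=0.513, θ₃=-0.028, ω₃=0.286
apply F[26]=+0.139 → step 27: x=-0.278, v=-1.307, θ₁=-0.012, ω₁=0.611, θ₂=-0.021, ω₂=0.501, θ₃=-0.022, ω₃=0.287

Answer: x=-0.278, v=-1.307, θ₁=-0.012, ω₁=0.611, θ₂=-0.021, ω₂=0.501, θ₃=-0.022, ω₃=0.287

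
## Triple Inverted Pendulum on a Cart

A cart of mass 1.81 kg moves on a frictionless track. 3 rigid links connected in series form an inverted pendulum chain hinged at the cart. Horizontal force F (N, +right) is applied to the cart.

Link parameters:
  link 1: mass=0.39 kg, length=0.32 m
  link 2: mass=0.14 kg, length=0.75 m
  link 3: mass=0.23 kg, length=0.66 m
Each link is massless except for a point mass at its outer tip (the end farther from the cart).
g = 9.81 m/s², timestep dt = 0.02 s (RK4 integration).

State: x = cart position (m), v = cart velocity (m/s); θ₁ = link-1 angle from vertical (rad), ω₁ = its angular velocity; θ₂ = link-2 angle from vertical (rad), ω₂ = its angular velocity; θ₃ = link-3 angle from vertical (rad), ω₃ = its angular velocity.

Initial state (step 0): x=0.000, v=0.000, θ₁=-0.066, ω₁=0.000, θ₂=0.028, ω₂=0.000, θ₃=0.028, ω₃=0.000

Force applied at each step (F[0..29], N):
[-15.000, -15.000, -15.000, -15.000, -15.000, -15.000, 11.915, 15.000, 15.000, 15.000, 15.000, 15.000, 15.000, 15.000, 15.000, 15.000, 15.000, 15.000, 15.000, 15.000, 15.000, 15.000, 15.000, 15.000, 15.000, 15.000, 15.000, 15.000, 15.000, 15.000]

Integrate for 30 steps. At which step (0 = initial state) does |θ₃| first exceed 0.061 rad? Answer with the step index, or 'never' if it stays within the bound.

Answer: never

Derivation:
apply F[0]=-15.000 → step 1: x=-0.002, v=-0.160, θ₁=-0.062, ω₁=0.404, θ₂=0.028, ω₂=0.049, θ₃=0.028, ω₃=-0.000
apply F[1]=-15.000 → step 2: x=-0.006, v=-0.321, θ₁=-0.050, ω₁=0.821, θ₂=0.030, ω₂=0.094, θ₃=0.028, ω₃=-0.001
apply F[2]=-15.000 → step 3: x=-0.014, v=-0.484, θ₁=-0.029, ω₁=1.263, θ₂=0.032, ω₂=0.132, θ₃=0.028, ω₃=-0.003
apply F[3]=-15.000 → step 4: x=-0.026, v=-0.648, θ₁=0.001, ω₁=1.742, θ₂=0.035, ω₂=0.157, θ₃=0.028, ω₃=-0.008
apply F[4]=-15.000 → step 5: x=-0.040, v=-0.815, θ₁=0.041, ω₁=2.268, θ₂=0.038, ω₂=0.168, θ₃=0.028, ω₃=-0.014
apply F[5]=-15.000 → step 6: x=-0.058, v=-0.985, θ₁=0.092, ω₁=2.847, θ₂=0.042, ω₂=0.163, θ₃=0.027, ω₃=-0.021
apply F[6]=+11.915 → step 7: x=-0.077, v=-0.861, θ₁=0.146, ω₁=2.573, θ₂=0.045, ω₂=0.136, θ₃=0.027, ω₃=-0.031
apply F[7]=+15.000 → step 8: x=-0.093, v=-0.708, θ₁=0.194, ω₁=2.272, θ₂=0.047, ω₂=0.086, θ₃=0.026, ω₃=-0.045
apply F[8]=+15.000 → step 9: x=-0.105, v=-0.560, θ₁=0.238, ω₁=2.043, θ₂=0.048, ω₂=0.012, θ₃=0.025, ω₃=-0.062
apply F[9]=+15.000 → step 10: x=-0.115, v=-0.415, θ₁=0.277, ω₁=1.877, θ₂=0.047, ω₂=-0.083, θ₃=0.024, ω₃=-0.080
apply F[10]=+15.000 → step 11: x=-0.122, v=-0.273, θ₁=0.313, ω₁=1.770, θ₂=0.045, ω₂=-0.198, θ₃=0.022, ω₃=-0.097
apply F[11]=+15.000 → step 12: x=-0.126, v=-0.134, θ₁=0.348, ω₁=1.715, θ₂=0.039, ω₂=-0.334, θ₃=0.020, ω₃=-0.113
apply F[12]=+15.000 → step 13: x=-0.127, v=0.003, θ₁=0.382, ω₁=1.708, θ₂=0.031, ω₂=-0.490, θ₃=0.017, ω₃=-0.126
apply F[13]=+15.000 → step 14: x=-0.126, v=0.138, θ₁=0.416, ω₁=1.744, θ₂=0.020, ω₂=-0.664, θ₃=0.015, ω₃=-0.132
apply F[14]=+15.000 → step 15: x=-0.122, v=0.272, θ₁=0.452, ω₁=1.818, θ₂=0.004, ω₂=-0.857, θ₃=0.012, ω₃=-0.132
apply F[15]=+15.000 → step 16: x=-0.115, v=0.405, θ₁=0.489, ω₁=1.924, θ₂=-0.015, ω₂=-1.067, θ₃=0.009, ω₃=-0.123
apply F[16]=+15.000 → step 17: x=-0.106, v=0.537, θ₁=0.529, ω₁=2.054, θ₂=-0.038, ω₂=-1.291, θ₃=0.007, ω₃=-0.105
apply F[17]=+15.000 → step 18: x=-0.093, v=0.670, θ₁=0.572, ω₁=2.202, θ₂=-0.067, ω₂=-1.525, θ₃=0.005, ω₃=-0.080
apply F[18]=+15.000 → step 19: x=-0.079, v=0.804, θ₁=0.617, ω₁=2.358, θ₂=-0.099, ω₂=-1.764, θ₃=0.004, ω₃=-0.051
apply F[19]=+15.000 → step 20: x=-0.061, v=0.938, θ₁=0.666, ω₁=2.514, θ₂=-0.137, ω₂=-2.003, θ₃=0.003, ω₃=-0.021
apply F[20]=+15.000 → step 21: x=-0.041, v=1.074, θ₁=0.718, ω₁=2.665, θ₂=-0.179, ω₂=-2.235, θ₃=0.003, ω₃=0.004
apply F[21]=+15.000 → step 22: x=-0.018, v=1.211, θ₁=0.772, ω₁=2.805, θ₂=-0.226, ω₂=-2.457, θ₃=0.003, ω₃=0.017
apply F[22]=+15.000 → step 23: x=0.007, v=1.348, θ₁=0.830, ω₁=2.935, θ₂=-0.278, ω₂=-2.664, θ₃=0.004, ω₃=0.012
apply F[23]=+15.000 → step 24: x=0.036, v=1.487, θ₁=0.890, ω₁=3.054, θ₂=-0.333, ω₂=-2.853, θ₃=0.004, ω₃=-0.016
apply F[24]=+15.000 → step 25: x=0.067, v=1.626, θ₁=0.952, ω₁=3.167, θ₂=-0.392, ω₂=-3.025, θ₃=0.003, ω₃=-0.072
apply F[25]=+15.000 → step 26: x=0.101, v=1.765, θ₁=1.016, ω₁=3.280, θ₂=-0.454, ω₂=-3.177, θ₃=0.001, ω₃=-0.161
apply F[26]=+15.000 → step 27: x=0.137, v=1.903, θ₁=1.083, ω₁=3.399, θ₂=-0.519, ω₂=-3.309, θ₃=-0.004, ω₃=-0.286
apply F[27]=+15.000 → step 28: x=0.177, v=2.042, θ₁=1.152, ω₁=3.533, θ₂=-0.586, ω₂=-3.420, θ₃=-0.011, ω₃=-0.446
apply F[28]=+15.000 → step 29: x=0.219, v=2.180, θ₁=1.225, ω₁=3.691, θ₂=-0.655, ω₂=-3.508, θ₃=-0.022, ω₃=-0.643
apply F[29]=+15.000 → step 30: x=0.264, v=2.319, θ₁=1.300, ω₁=3.886, θ₂=-0.726, ω₂=-3.569, θ₃=-0.037, ω₃=-0.874
max |θ₃| = 0.037 ≤ 0.061 over all 31 states.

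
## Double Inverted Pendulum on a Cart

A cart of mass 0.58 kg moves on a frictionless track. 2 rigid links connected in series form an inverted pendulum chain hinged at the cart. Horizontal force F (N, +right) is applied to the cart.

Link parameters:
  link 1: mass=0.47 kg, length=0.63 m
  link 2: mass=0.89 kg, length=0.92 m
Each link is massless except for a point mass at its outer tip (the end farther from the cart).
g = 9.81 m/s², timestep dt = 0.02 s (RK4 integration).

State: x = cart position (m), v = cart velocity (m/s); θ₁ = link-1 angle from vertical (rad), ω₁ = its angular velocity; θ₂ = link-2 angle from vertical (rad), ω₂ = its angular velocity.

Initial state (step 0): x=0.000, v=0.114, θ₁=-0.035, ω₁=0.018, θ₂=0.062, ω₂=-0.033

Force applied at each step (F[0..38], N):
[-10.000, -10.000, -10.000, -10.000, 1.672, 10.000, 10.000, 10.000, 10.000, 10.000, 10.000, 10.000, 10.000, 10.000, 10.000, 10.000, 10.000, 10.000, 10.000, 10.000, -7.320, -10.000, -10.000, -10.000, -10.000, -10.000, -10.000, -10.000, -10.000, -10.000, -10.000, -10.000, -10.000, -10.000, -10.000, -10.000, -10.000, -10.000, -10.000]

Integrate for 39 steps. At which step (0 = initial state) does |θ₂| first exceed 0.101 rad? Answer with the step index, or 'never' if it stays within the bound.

apply F[0]=-10.000 → step 1: x=-0.001, v=-0.215, θ₁=-0.030, ω₁=0.472, θ₂=0.062, ω₂=0.028
apply F[1]=-10.000 → step 2: x=-0.009, v=-0.549, θ₁=-0.016, ω₁=0.944, θ₂=0.063, ω₂=0.080
apply F[2]=-10.000 → step 3: x=-0.023, v=-0.892, θ₁=0.008, ω₁=1.450, θ₂=0.065, ω₂=0.119
apply F[3]=-10.000 → step 4: x=-0.044, v=-1.245, θ₁=0.042, ω₁=1.998, θ₂=0.068, ω₂=0.139
apply F[4]=+1.672 → step 5: x=-0.069, v=-1.209, θ₁=0.082, ω₁=1.957, θ₂=0.071, ω₂=0.142
apply F[5]=+10.000 → step 6: x=-0.090, v=-0.907, θ₁=0.116, ω₁=1.529, θ₂=0.073, ω₂=0.126
apply F[6]=+10.000 → step 7: x=-0.105, v=-0.626, θ₁=0.143, ω₁=1.161, θ₂=0.075, ω₂=0.089
apply F[7]=+10.000 → step 8: x=-0.115, v=-0.360, θ₁=0.163, ω₁=0.842, θ₂=0.077, ω₂=0.036
apply F[8]=+10.000 → step 9: x=-0.120, v=-0.105, θ₁=0.177, ω₁=0.561, θ₂=0.077, ω₂=-0.031
apply F[9]=+10.000 → step 10: x=-0.119, v=0.142, θ₁=0.186, ω₁=0.304, θ₂=0.075, ω₂=-0.108
apply F[10]=+10.000 → step 11: x=-0.114, v=0.385, θ₁=0.189, ω₁=0.062, θ₂=0.072, ω₂=-0.191
apply F[11]=+10.000 → step 12: x=-0.104, v=0.628, θ₁=0.188, ω₁=-0.176, θ₂=0.068, ω₂=-0.277
apply F[12]=+10.000 → step 13: x=-0.089, v=0.873, θ₁=0.182, ω₁=-0.419, θ₂=0.061, ω₂=-0.364
apply F[13]=+10.000 → step 14: x=-0.069, v=1.125, θ₁=0.171, ω₁=-0.677, θ₂=0.053, ω₂=-0.449
apply F[14]=+10.000 → step 15: x=-0.044, v=1.386, θ₁=0.155, ω₁=-0.960, θ₂=0.043, ω₂=-0.528
apply F[15]=+10.000 → step 16: x=-0.014, v=1.660, θ₁=0.133, ω₁=-1.280, θ₂=0.032, ω₂=-0.599
apply F[16]=+10.000 → step 17: x=0.023, v=1.950, θ₁=0.104, ω₁=-1.647, θ₂=0.020, ω₂=-0.655
apply F[17]=+10.000 → step 18: x=0.065, v=2.261, θ₁=0.067, ω₁=-2.074, θ₂=0.006, ω₂=-0.695
apply F[18]=+10.000 → step 19: x=0.113, v=2.591, θ₁=0.020, ω₁=-2.566, θ₂=-0.008, ω₂=-0.715
apply F[19]=+10.000 → step 20: x=0.168, v=2.936, θ₁=-0.036, ω₁=-3.114, θ₂=-0.022, ω₂=-0.717
apply F[20]=-7.320 → step 21: x=0.225, v=2.699, θ₁=-0.095, ω₁=-2.770, θ₂=-0.037, ω₂=-0.706
apply F[21]=-10.000 → step 22: x=0.276, v=2.395, θ₁=-0.146, ω₁=-2.361, θ₂=-0.051, ω₂=-0.671
apply F[22]=-10.000 → step 23: x=0.321, v=2.118, θ₁=-0.190, ω₁=-2.035, θ₂=-0.063, ω₂=-0.611
apply F[23]=-10.000 → step 24: x=0.360, v=1.865, θ₁=-0.228, ω₁=-1.785, θ₂=-0.075, ω₂=-0.528
apply F[24]=-10.000 → step 25: x=0.395, v=1.633, θ₁=-0.262, ω₁=-1.599, θ₂=-0.084, ω₂=-0.425
apply F[25]=-10.000 → step 26: x=0.426, v=1.418, θ₁=-0.293, ω₁=-1.469, θ₂=-0.092, ω₂=-0.305
apply F[26]=-10.000 → step 27: x=0.452, v=1.218, θ₁=-0.321, ω₁=-1.386, θ₂=-0.096, ω₂=-0.170
apply F[27]=-10.000 → step 28: x=0.475, v=1.029, θ₁=-0.348, ω₁=-1.345, θ₂=-0.098, ω₂=-0.020
apply F[28]=-10.000 → step 29: x=0.493, v=0.849, θ₁=-0.375, ω₁=-1.338, θ₂=-0.097, ω₂=0.143
apply F[29]=-10.000 → step 30: x=0.509, v=0.676, θ₁=-0.402, ω₁=-1.362, θ₂=-0.093, ω₂=0.318
apply F[30]=-10.000 → step 31: x=0.520, v=0.507, θ₁=-0.430, ω₁=-1.411, θ₂=-0.084, ω₂=0.505
apply F[31]=-10.000 → step 32: x=0.529, v=0.339, θ₁=-0.459, ω₁=-1.478, θ₂=-0.072, ω₂=0.703
apply F[32]=-10.000 → step 33: x=0.534, v=0.171, θ₁=-0.489, ω₁=-1.560, θ₂=-0.056, ω₂=0.910
apply F[33]=-10.000 → step 34: x=0.536, v=0.001, θ₁=-0.521, ω₁=-1.648, θ₂=-0.036, ω₂=1.124
apply F[34]=-10.000 → step 35: x=0.534, v=-0.174, θ₁=-0.555, ω₁=-1.736, θ₂=-0.011, ω₂=1.342
apply F[35]=-10.000 → step 36: x=0.529, v=-0.355, θ₁=-0.590, ω₁=-1.819, θ₂=0.018, ω₂=1.563
apply F[36]=-10.000 → step 37: x=0.520, v=-0.542, θ₁=-0.628, ω₁=-1.890, θ₂=0.051, ω₂=1.785
apply F[37]=-10.000 → step 38: x=0.507, v=-0.736, θ₁=-0.666, ω₁=-1.946, θ₂=0.089, ω₂=2.006
apply F[38]=-10.000 → step 39: x=0.490, v=-0.936, θ₁=-0.705, ω₁=-1.984, θ₂=0.132, ω₂=2.225
|θ₂| = 0.132 > 0.101 first at step 39.

Answer: 39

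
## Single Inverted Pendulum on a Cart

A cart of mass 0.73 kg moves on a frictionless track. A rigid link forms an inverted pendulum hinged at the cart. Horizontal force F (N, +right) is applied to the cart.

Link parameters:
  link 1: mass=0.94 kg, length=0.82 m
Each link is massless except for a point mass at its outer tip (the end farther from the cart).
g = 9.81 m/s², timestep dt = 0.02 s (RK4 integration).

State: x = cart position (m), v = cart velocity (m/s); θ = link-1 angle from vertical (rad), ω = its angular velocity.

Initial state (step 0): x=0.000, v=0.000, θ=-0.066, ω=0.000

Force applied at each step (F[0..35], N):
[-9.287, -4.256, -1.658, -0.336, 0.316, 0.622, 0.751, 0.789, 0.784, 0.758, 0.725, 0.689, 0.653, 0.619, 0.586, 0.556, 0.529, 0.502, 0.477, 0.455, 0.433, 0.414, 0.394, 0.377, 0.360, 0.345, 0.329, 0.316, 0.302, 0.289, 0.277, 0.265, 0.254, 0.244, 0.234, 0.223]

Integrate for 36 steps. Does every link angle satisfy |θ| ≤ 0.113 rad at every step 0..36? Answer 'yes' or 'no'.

Answer: yes

Derivation:
apply F[0]=-9.287 → step 1: x=-0.002, v=-0.237, θ=-0.063, ω=0.273
apply F[1]=-4.256 → step 2: x=-0.008, v=-0.338, θ=-0.057, ω=0.381
apply F[2]=-1.658 → step 3: x=-0.015, v=-0.370, θ=-0.049, ω=0.408
apply F[3]=-0.336 → step 4: x=-0.023, v=-0.368, θ=-0.041, ω=0.395
apply F[4]=+0.316 → step 5: x=-0.030, v=-0.350, θ=-0.033, ω=0.364
apply F[5]=+0.622 → step 6: x=-0.037, v=-0.326, θ=-0.026, ω=0.327
apply F[6]=+0.751 → step 7: x=-0.043, v=-0.299, θ=-0.020, ω=0.289
apply F[7]=+0.789 → step 8: x=-0.048, v=-0.273, θ=-0.015, ω=0.254
apply F[8]=+0.784 → step 9: x=-0.054, v=-0.249, θ=-0.010, ω=0.221
apply F[9]=+0.758 → step 10: x=-0.058, v=-0.226, θ=-0.006, ω=0.191
apply F[10]=+0.725 → step 11: x=-0.063, v=-0.205, θ=-0.002, ω=0.165
apply F[11]=+0.689 → step 12: x=-0.067, v=-0.186, θ=0.001, ω=0.141
apply F[12]=+0.653 → step 13: x=-0.070, v=-0.169, θ=0.003, ω=0.120
apply F[13]=+0.619 → step 14: x=-0.073, v=-0.153, θ=0.006, ω=0.102
apply F[14]=+0.586 → step 15: x=-0.076, v=-0.138, θ=0.007, ω=0.086
apply F[15]=+0.556 → step 16: x=-0.079, v=-0.125, θ=0.009, ω=0.072
apply F[16]=+0.529 → step 17: x=-0.081, v=-0.113, θ=0.010, ω=0.060
apply F[17]=+0.502 → step 18: x=-0.084, v=-0.102, θ=0.011, ω=0.049
apply F[18]=+0.477 → step 19: x=-0.085, v=-0.092, θ=0.012, ω=0.039
apply F[19]=+0.455 → step 20: x=-0.087, v=-0.083, θ=0.013, ω=0.031
apply F[20]=+0.433 → step 21: x=-0.089, v=-0.074, θ=0.014, ω=0.024
apply F[21]=+0.414 → step 22: x=-0.090, v=-0.067, θ=0.014, ω=0.018
apply F[22]=+0.394 → step 23: x=-0.091, v=-0.059, θ=0.014, ω=0.012
apply F[23]=+0.377 → step 24: x=-0.093, v=-0.053, θ=0.014, ω=0.007
apply F[24]=+0.360 → step 25: x=-0.094, v=-0.046, θ=0.015, ω=0.003
apply F[25]=+0.345 → step 26: x=-0.094, v=-0.041, θ=0.015, ω=-0.000
apply F[26]=+0.329 → step 27: x=-0.095, v=-0.035, θ=0.015, ω=-0.003
apply F[27]=+0.316 → step 28: x=-0.096, v=-0.030, θ=0.014, ω=-0.006
apply F[28]=+0.302 → step 29: x=-0.096, v=-0.026, θ=0.014, ω=-0.008
apply F[29]=+0.289 → step 30: x=-0.097, v=-0.021, θ=0.014, ω=-0.010
apply F[30]=+0.277 → step 31: x=-0.097, v=-0.017, θ=0.014, ω=-0.012
apply F[31]=+0.265 → step 32: x=-0.098, v=-0.013, θ=0.014, ω=-0.013
apply F[32]=+0.254 → step 33: x=-0.098, v=-0.010, θ=0.013, ω=-0.014
apply F[33]=+0.244 → step 34: x=-0.098, v=-0.007, θ=0.013, ω=-0.015
apply F[34]=+0.234 → step 35: x=-0.098, v=-0.003, θ=0.013, ω=-0.016
apply F[35]=+0.223 → step 36: x=-0.098, v=-0.000, θ=0.012, ω=-0.016
Max |angle| over trajectory = 0.066 rad; bound = 0.113 → within bound.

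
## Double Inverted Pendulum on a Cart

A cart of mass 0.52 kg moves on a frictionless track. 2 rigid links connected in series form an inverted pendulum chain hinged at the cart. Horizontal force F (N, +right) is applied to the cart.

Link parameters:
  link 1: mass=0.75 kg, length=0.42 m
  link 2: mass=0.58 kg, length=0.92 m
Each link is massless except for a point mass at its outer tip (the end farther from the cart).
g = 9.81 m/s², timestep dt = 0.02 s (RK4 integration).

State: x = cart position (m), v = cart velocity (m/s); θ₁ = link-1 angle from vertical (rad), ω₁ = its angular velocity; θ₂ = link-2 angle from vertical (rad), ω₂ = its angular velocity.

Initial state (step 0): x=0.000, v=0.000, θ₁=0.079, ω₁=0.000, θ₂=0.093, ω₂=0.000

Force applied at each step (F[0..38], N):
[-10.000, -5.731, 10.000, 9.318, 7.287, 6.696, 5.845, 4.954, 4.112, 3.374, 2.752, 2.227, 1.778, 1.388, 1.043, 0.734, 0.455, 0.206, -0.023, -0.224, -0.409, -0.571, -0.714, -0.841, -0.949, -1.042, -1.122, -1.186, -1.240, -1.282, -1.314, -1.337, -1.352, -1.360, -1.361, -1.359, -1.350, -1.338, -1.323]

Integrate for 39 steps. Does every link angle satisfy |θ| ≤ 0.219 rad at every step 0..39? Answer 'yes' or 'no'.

apply F[0]=-10.000 → step 1: x=-0.004, v=-0.418, θ₁=0.089, ω₁=1.027, θ₂=0.093, ω₂=0.003
apply F[1]=-5.731 → step 2: x=-0.015, v=-0.678, θ₁=0.116, ω₁=1.693, θ₂=0.093, ω₂=0.001
apply F[2]=+10.000 → step 3: x=-0.026, v=-0.367, θ₁=0.144, ω₁=1.034, θ₂=0.093, ω₂=-0.015
apply F[3]=+9.318 → step 4: x=-0.030, v=-0.097, θ₁=0.159, ω₁=0.495, θ₂=0.092, ω₂=-0.042
apply F[4]=+7.287 → step 5: x=-0.030, v=0.091, θ₁=0.165, ω₁=0.158, θ₂=0.091, ω₂=-0.072
apply F[5]=+6.696 → step 6: x=-0.027, v=0.256, θ₁=0.166, ω₁=-0.122, θ₂=0.090, ω₂=-0.104
apply F[6]=+5.845 → step 7: x=-0.020, v=0.392, θ₁=0.161, ω₁=-0.335, θ₂=0.087, ω₂=-0.135
apply F[7]=+4.954 → step 8: x=-0.011, v=0.499, θ₁=0.153, ω₁=-0.486, θ₂=0.084, ω₂=-0.163
apply F[8]=+4.112 → step 9: x=-0.001, v=0.581, θ₁=0.142, ω₁=-0.586, θ₂=0.081, ω₂=-0.189
apply F[9]=+3.374 → step 10: x=0.012, v=0.641, θ₁=0.130, ω₁=-0.645, θ₂=0.077, ω₂=-0.211
apply F[10]=+2.752 → step 11: x=0.025, v=0.686, θ₁=0.117, ω₁=-0.674, θ₂=0.072, ω₂=-0.229
apply F[11]=+2.227 → step 12: x=0.039, v=0.717, θ₁=0.103, ω₁=-0.683, θ₂=0.067, ω₂=-0.244
apply F[12]=+1.778 → step 13: x=0.053, v=0.738, θ₁=0.090, ω₁=-0.676, θ₂=0.062, ω₂=-0.256
apply F[13]=+1.388 → step 14: x=0.068, v=0.750, θ₁=0.076, ω₁=-0.659, θ₂=0.057, ω₂=-0.265
apply F[14]=+1.043 → step 15: x=0.083, v=0.756, θ₁=0.063, ω₁=-0.635, θ₂=0.052, ω₂=-0.270
apply F[15]=+0.734 → step 16: x=0.098, v=0.756, θ₁=0.051, ω₁=-0.606, θ₂=0.046, ω₂=-0.273
apply F[16]=+0.455 → step 17: x=0.114, v=0.752, θ₁=0.039, ω₁=-0.573, θ₂=0.041, ω₂=-0.274
apply F[17]=+0.206 → step 18: x=0.128, v=0.743, θ₁=0.028, ω₁=-0.538, θ₂=0.036, ω₂=-0.272
apply F[18]=-0.023 → step 19: x=0.143, v=0.731, θ₁=0.018, ω₁=-0.502, θ₂=0.030, ω₂=-0.268
apply F[19]=-0.224 → step 20: x=0.158, v=0.716, θ₁=0.008, ω₁=-0.465, θ₂=0.025, ω₂=-0.263
apply F[20]=-0.409 → step 21: x=0.172, v=0.698, θ₁=-0.001, ω₁=-0.428, θ₂=0.020, ω₂=-0.256
apply F[21]=-0.571 → step 22: x=0.186, v=0.678, θ₁=-0.009, ω₁=-0.391, θ₂=0.015, ω₂=-0.248
apply F[22]=-0.714 → step 23: x=0.199, v=0.657, θ₁=-0.016, ω₁=-0.355, θ₂=0.010, ω₂=-0.239
apply F[23]=-0.841 → step 24: x=0.212, v=0.635, θ₁=-0.023, ω₁=-0.320, θ₂=0.005, ω₂=-0.229
apply F[24]=-0.949 → step 25: x=0.224, v=0.611, θ₁=-0.029, ω₁=-0.287, θ₂=0.001, ω₂=-0.218
apply F[25]=-1.042 → step 26: x=0.236, v=0.587, θ₁=-0.034, ω₁=-0.255, θ₂=-0.004, ω₂=-0.206
apply F[26]=-1.122 → step 27: x=0.248, v=0.562, θ₁=-0.039, ω₁=-0.225, θ₂=-0.008, ω₂=-0.195
apply F[27]=-1.186 → step 28: x=0.259, v=0.537, θ₁=-0.043, ω₁=-0.196, θ₂=-0.011, ω₂=-0.183
apply F[28]=-1.240 → step 29: x=0.269, v=0.512, θ₁=-0.047, ω₁=-0.170, θ₂=-0.015, ω₂=-0.170
apply F[29]=-1.282 → step 30: x=0.279, v=0.488, θ₁=-0.050, ω₁=-0.145, θ₂=-0.018, ω₂=-0.158
apply F[30]=-1.314 → step 31: x=0.289, v=0.463, θ₁=-0.053, ω₁=-0.122, θ₂=-0.021, ω₂=-0.146
apply F[31]=-1.337 → step 32: x=0.298, v=0.439, θ₁=-0.055, ω₁=-0.101, θ₂=-0.024, ω₂=-0.134
apply F[32]=-1.352 → step 33: x=0.306, v=0.415, θ₁=-0.057, ω₁=-0.082, θ₂=-0.027, ω₂=-0.123
apply F[33]=-1.360 → step 34: x=0.314, v=0.392, θ₁=-0.058, ω₁=-0.064, θ₂=-0.029, ω₂=-0.112
apply F[34]=-1.361 → step 35: x=0.322, v=0.369, θ₁=-0.059, ω₁=-0.048, θ₂=-0.031, ω₂=-0.101
apply F[35]=-1.359 → step 36: x=0.329, v=0.347, θ₁=-0.060, ω₁=-0.033, θ₂=-0.033, ω₂=-0.090
apply F[36]=-1.350 → step 37: x=0.336, v=0.325, θ₁=-0.061, ω₁=-0.020, θ₂=-0.035, ω₂=-0.080
apply F[37]=-1.338 → step 38: x=0.342, v=0.305, θ₁=-0.061, ω₁=-0.009, θ₂=-0.036, ω₂=-0.070
apply F[38]=-1.323 → step 39: x=0.348, v=0.285, θ₁=-0.061, ω₁=0.002, θ₂=-0.038, ω₂=-0.061
Max |angle| over trajectory = 0.166 rad; bound = 0.219 → within bound.

Answer: yes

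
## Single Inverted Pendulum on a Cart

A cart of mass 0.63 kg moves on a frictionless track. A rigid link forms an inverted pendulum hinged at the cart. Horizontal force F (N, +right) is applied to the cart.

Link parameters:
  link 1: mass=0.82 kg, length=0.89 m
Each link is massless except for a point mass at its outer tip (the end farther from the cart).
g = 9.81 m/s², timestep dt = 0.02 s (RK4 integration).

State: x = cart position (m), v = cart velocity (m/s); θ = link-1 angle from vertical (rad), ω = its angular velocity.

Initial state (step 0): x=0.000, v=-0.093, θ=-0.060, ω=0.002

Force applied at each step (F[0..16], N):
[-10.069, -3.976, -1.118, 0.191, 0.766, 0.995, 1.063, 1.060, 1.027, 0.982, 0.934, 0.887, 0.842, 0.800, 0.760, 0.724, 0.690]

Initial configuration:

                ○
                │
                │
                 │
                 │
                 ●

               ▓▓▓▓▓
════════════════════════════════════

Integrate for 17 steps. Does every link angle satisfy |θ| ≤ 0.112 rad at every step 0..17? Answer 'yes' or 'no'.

Answer: yes

Derivation:
apply F[0]=-10.069 → step 1: x=-0.005, v=-0.396, θ=-0.057, ω=0.329
apply F[1]=-3.976 → step 2: x=-0.014, v=-0.509, θ=-0.049, ω=0.444
apply F[2]=-1.118 → step 3: x=-0.024, v=-0.533, θ=-0.040, ω=0.461
apply F[3]=+0.191 → step 4: x=-0.035, v=-0.518, θ=-0.031, ω=0.437
apply F[4]=+0.766 → step 5: x=-0.045, v=-0.487, θ=-0.023, ω=0.396
apply F[5]=+0.995 → step 6: x=-0.054, v=-0.451, θ=-0.015, ω=0.351
apply F[6]=+1.063 → step 7: x=-0.063, v=-0.414, θ=-0.009, ω=0.307
apply F[7]=+1.060 → step 8: x=-0.071, v=-0.379, θ=-0.003, ω=0.267
apply F[8]=+1.027 → step 9: x=-0.078, v=-0.346, θ=0.002, ω=0.230
apply F[9]=+0.982 → step 10: x=-0.085, v=-0.316, θ=0.006, ω=0.197
apply F[10]=+0.934 → step 11: x=-0.091, v=-0.289, θ=0.010, ω=0.168
apply F[11]=+0.887 → step 12: x=-0.096, v=-0.264, θ=0.013, ω=0.142
apply F[12]=+0.842 → step 13: x=-0.101, v=-0.241, θ=0.016, ω=0.119
apply F[13]=+0.800 → step 14: x=-0.106, v=-0.219, θ=0.018, ω=0.099
apply F[14]=+0.760 → step 15: x=-0.110, v=-0.200, θ=0.020, ω=0.082
apply F[15]=+0.724 → step 16: x=-0.114, v=-0.182, θ=0.021, ω=0.066
apply F[16]=+0.690 → step 17: x=-0.117, v=-0.166, θ=0.022, ω=0.053
Max |angle| over trajectory = 0.060 rad; bound = 0.112 → within bound.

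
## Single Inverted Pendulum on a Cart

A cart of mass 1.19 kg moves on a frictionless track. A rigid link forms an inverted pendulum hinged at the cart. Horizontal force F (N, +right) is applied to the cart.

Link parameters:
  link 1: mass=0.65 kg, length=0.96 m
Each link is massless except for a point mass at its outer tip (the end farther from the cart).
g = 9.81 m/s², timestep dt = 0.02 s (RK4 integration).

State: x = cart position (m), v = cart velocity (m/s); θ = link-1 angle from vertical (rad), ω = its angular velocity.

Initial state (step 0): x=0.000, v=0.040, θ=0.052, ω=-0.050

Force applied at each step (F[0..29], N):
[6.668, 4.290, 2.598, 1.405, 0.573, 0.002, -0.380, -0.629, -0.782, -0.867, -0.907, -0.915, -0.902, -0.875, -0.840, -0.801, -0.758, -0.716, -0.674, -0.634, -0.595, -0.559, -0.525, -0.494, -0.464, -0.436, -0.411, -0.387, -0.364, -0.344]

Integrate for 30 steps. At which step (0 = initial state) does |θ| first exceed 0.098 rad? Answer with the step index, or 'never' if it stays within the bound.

Answer: never

Derivation:
apply F[0]=+6.668 → step 1: x=0.002, v=0.146, θ=0.050, ω=-0.150
apply F[1]=+4.290 → step 2: x=0.005, v=0.213, θ=0.046, ω=-0.210
apply F[2]=+2.598 → step 3: x=0.010, v=0.252, θ=0.042, ω=-0.241
apply F[3]=+1.405 → step 4: x=0.015, v=0.272, θ=0.037, ω=-0.254
apply F[4]=+0.573 → step 5: x=0.021, v=0.278, θ=0.032, ω=-0.253
apply F[5]=+0.002 → step 6: x=0.026, v=0.275, θ=0.027, ω=-0.244
apply F[6]=-0.380 → step 7: x=0.032, v=0.266, θ=0.022, ω=-0.229
apply F[7]=-0.629 → step 8: x=0.037, v=0.253, θ=0.018, ω=-0.212
apply F[8]=-0.782 → step 9: x=0.042, v=0.238, θ=0.014, ω=-0.193
apply F[9]=-0.867 → step 10: x=0.046, v=0.222, θ=0.010, ω=-0.174
apply F[10]=-0.907 → step 11: x=0.051, v=0.206, θ=0.007, ω=-0.156
apply F[11]=-0.915 → step 12: x=0.055, v=0.190, θ=0.004, ω=-0.138
apply F[12]=-0.902 → step 13: x=0.058, v=0.175, θ=0.001, ω=-0.122
apply F[13]=-0.875 → step 14: x=0.062, v=0.160, θ=-0.001, ω=-0.106
apply F[14]=-0.840 → step 15: x=0.065, v=0.146, θ=-0.003, ω=-0.092
apply F[15]=-0.801 → step 16: x=0.068, v=0.133, θ=-0.005, ω=-0.079
apply F[16]=-0.758 → step 17: x=0.070, v=0.121, θ=-0.006, ω=-0.068
apply F[17]=-0.716 → step 18: x=0.072, v=0.110, θ=-0.007, ω=-0.057
apply F[18]=-0.674 → step 19: x=0.074, v=0.099, θ=-0.009, ω=-0.048
apply F[19]=-0.634 → step 20: x=0.076, v=0.089, θ=-0.009, ω=-0.040
apply F[20]=-0.595 → step 21: x=0.078, v=0.080, θ=-0.010, ω=-0.033
apply F[21]=-0.559 → step 22: x=0.080, v=0.072, θ=-0.011, ω=-0.026
apply F[22]=-0.525 → step 23: x=0.081, v=0.064, θ=-0.011, ω=-0.020
apply F[23]=-0.494 → step 24: x=0.082, v=0.057, θ=-0.012, ω=-0.015
apply F[24]=-0.464 → step 25: x=0.083, v=0.051, θ=-0.012, ω=-0.011
apply F[25]=-0.436 → step 26: x=0.084, v=0.045, θ=-0.012, ω=-0.007
apply F[26]=-0.411 → step 27: x=0.085, v=0.039, θ=-0.012, ω=-0.004
apply F[27]=-0.387 → step 28: x=0.086, v=0.034, θ=-0.012, ω=-0.001
apply F[28]=-0.364 → step 29: x=0.086, v=0.029, θ=-0.012, ω=0.002
apply F[29]=-0.344 → step 30: x=0.087, v=0.025, θ=-0.012, ω=0.004
max |θ| = 0.052 ≤ 0.098 over all 31 states.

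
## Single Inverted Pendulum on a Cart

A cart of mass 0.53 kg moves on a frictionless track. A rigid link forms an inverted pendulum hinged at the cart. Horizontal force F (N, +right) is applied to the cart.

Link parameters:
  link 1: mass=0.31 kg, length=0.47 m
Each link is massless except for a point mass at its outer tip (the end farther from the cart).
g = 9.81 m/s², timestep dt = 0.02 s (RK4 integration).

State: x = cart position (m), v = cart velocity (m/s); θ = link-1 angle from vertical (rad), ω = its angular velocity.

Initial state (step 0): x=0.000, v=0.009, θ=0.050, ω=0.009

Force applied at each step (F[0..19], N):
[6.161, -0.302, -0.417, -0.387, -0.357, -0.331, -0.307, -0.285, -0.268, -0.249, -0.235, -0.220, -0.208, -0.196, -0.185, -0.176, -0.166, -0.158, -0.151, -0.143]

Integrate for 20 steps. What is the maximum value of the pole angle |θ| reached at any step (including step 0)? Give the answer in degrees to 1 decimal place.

apply F[0]=+6.161 → step 1: x=0.002, v=0.236, θ=0.046, ω=-0.452
apply F[1]=-0.302 → step 2: x=0.007, v=0.220, θ=0.037, ω=-0.401
apply F[2]=-0.417 → step 3: x=0.011, v=0.200, θ=0.030, ω=-0.346
apply F[3]=-0.387 → step 4: x=0.015, v=0.182, θ=0.023, ω=-0.297
apply F[4]=-0.357 → step 5: x=0.019, v=0.167, θ=0.018, ω=-0.255
apply F[5]=-0.331 → step 6: x=0.022, v=0.152, θ=0.013, ω=-0.219
apply F[6]=-0.307 → step 7: x=0.025, v=0.140, θ=0.009, ω=-0.187
apply F[7]=-0.285 → step 8: x=0.027, v=0.128, θ=0.005, ω=-0.159
apply F[8]=-0.268 → step 9: x=0.030, v=0.117, θ=0.002, ω=-0.135
apply F[9]=-0.249 → step 10: x=0.032, v=0.108, θ=-0.000, ω=-0.114
apply F[10]=-0.235 → step 11: x=0.034, v=0.099, θ=-0.002, ω=-0.096
apply F[11]=-0.220 → step 12: x=0.036, v=0.091, θ=-0.004, ω=-0.080
apply F[12]=-0.208 → step 13: x=0.038, v=0.084, θ=-0.005, ω=-0.067
apply F[13]=-0.196 → step 14: x=0.039, v=0.077, θ=-0.007, ω=-0.055
apply F[14]=-0.185 → step 15: x=0.041, v=0.071, θ=-0.008, ω=-0.045
apply F[15]=-0.176 → step 16: x=0.042, v=0.065, θ=-0.008, ω=-0.036
apply F[16]=-0.166 → step 17: x=0.043, v=0.060, θ=-0.009, ω=-0.029
apply F[17]=-0.158 → step 18: x=0.045, v=0.055, θ=-0.010, ω=-0.022
apply F[18]=-0.151 → step 19: x=0.046, v=0.051, θ=-0.010, ω=-0.016
apply F[19]=-0.143 → step 20: x=0.047, v=0.046, θ=-0.010, ω=-0.011
Max |angle| over trajectory = 0.050 rad = 2.9°.

Answer: 2.9°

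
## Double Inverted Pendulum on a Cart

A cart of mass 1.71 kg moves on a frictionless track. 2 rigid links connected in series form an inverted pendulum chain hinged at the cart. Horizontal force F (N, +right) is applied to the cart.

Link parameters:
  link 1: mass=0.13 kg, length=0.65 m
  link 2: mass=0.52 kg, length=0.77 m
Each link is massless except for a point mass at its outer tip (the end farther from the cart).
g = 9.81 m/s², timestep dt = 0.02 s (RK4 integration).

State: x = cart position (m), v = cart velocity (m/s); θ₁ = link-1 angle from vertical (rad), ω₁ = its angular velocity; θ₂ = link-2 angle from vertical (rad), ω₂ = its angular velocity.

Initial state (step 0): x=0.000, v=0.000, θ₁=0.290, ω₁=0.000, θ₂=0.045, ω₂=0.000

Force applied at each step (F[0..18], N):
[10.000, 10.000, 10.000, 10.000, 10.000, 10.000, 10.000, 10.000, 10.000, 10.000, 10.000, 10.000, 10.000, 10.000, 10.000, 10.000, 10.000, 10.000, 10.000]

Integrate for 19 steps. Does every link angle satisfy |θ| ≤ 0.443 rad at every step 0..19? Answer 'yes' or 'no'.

apply F[0]=+10.000 → step 1: x=0.001, v=0.098, θ₁=0.292, ω₁=0.196, θ₂=0.042, ω₂=-0.276
apply F[1]=+10.000 → step 2: x=0.004, v=0.196, θ₁=0.298, ω₁=0.393, θ₂=0.034, ω₂=-0.555
apply F[2]=+10.000 → step 3: x=0.009, v=0.295, θ₁=0.308, ω₁=0.593, θ₂=0.020, ω₂=-0.837
apply F[3]=+10.000 → step 4: x=0.016, v=0.395, θ₁=0.322, ω₁=0.793, θ₂=0.000, ω₂=-1.123
apply F[4]=+10.000 → step 5: x=0.025, v=0.496, θ₁=0.339, ω₁=0.988, θ₂=-0.025, ω₂=-1.407
apply F[5]=+10.000 → step 6: x=0.036, v=0.598, θ₁=0.361, ω₁=1.168, θ₂=-0.056, ω₂=-1.683
apply F[6]=+10.000 → step 7: x=0.049, v=0.702, θ₁=0.386, ω₁=1.327, θ₂=-0.092, ω₂=-1.946
apply F[7]=+10.000 → step 8: x=0.064, v=0.808, θ₁=0.414, ω₁=1.456, θ₂=-0.133, ω₂=-2.190
apply F[8]=+10.000 → step 9: x=0.081, v=0.915, θ₁=0.444, ω₁=1.554, θ₂=-0.180, ω₂=-2.414
apply F[9]=+10.000 → step 10: x=0.100, v=1.023, θ₁=0.476, ω₁=1.618, θ₂=-0.230, ω₂=-2.620
apply F[10]=+10.000 → step 11: x=0.122, v=1.132, θ₁=0.508, ω₁=1.649, θ₂=-0.284, ω₂=-2.811
apply F[11]=+10.000 → step 12: x=0.146, v=1.242, θ₁=0.542, ω₁=1.650, θ₂=-0.342, ω₂=-2.991
apply F[12]=+10.000 → step 13: x=0.171, v=1.352, θ₁=0.574, ω₁=1.621, θ₂=-0.404, ω₂=-3.166
apply F[13]=+10.000 → step 14: x=0.200, v=1.462, θ₁=0.606, ω₁=1.562, θ₂=-0.469, ω₂=-3.342
apply F[14]=+10.000 → step 15: x=0.230, v=1.572, θ₁=0.637, ω₁=1.473, θ₂=-0.538, ω₂=-3.522
apply F[15]=+10.000 → step 16: x=0.263, v=1.682, θ₁=0.665, ω₁=1.349, θ₂=-0.610, ω₂=-3.713
apply F[16]=+10.000 → step 17: x=0.297, v=1.791, θ₁=0.690, ω₁=1.188, θ₂=-0.686, ω₂=-3.921
apply F[17]=+10.000 → step 18: x=0.334, v=1.900, θ₁=0.712, ω₁=0.981, θ₂=-0.767, ω₂=-4.150
apply F[18]=+10.000 → step 19: x=0.373, v=2.006, θ₁=0.729, ω₁=0.720, θ₂=-0.852, ω₂=-4.410
Max |angle| over trajectory = 0.852 rad; bound = 0.443 → exceeded.

Answer: no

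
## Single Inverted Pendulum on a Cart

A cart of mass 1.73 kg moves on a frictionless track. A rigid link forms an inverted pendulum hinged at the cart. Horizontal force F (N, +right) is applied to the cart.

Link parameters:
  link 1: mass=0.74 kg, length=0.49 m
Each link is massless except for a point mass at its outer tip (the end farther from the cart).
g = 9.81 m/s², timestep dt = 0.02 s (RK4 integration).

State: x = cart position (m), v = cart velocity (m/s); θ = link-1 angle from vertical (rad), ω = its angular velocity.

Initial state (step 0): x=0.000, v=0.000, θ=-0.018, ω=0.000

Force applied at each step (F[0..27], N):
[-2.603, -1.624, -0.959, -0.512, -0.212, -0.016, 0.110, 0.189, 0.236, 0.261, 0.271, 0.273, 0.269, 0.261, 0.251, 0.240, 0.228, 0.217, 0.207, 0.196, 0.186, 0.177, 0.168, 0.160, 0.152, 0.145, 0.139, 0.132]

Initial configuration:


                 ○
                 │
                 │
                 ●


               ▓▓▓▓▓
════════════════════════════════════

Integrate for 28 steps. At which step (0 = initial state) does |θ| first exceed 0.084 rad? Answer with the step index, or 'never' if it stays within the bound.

apply F[0]=-2.603 → step 1: x=-0.000, v=-0.029, θ=-0.017, ω=0.051
apply F[1]=-1.624 → step 2: x=-0.001, v=-0.046, θ=-0.016, ω=0.080
apply F[2]=-0.959 → step 3: x=-0.002, v=-0.056, θ=-0.014, ω=0.094
apply F[3]=-0.512 → step 4: x=-0.003, v=-0.061, θ=-0.013, ω=0.098
apply F[4]=-0.212 → step 5: x=-0.004, v=-0.062, θ=-0.011, ω=0.096
apply F[5]=-0.016 → step 6: x=-0.006, v=-0.061, θ=-0.009, ω=0.091
apply F[6]=+0.110 → step 7: x=-0.007, v=-0.059, θ=-0.007, ω=0.084
apply F[7]=+0.189 → step 8: x=-0.008, v=-0.057, θ=-0.005, ω=0.076
apply F[8]=+0.236 → step 9: x=-0.009, v=-0.054, θ=-0.004, ω=0.068
apply F[9]=+0.261 → step 10: x=-0.010, v=-0.050, θ=-0.003, ω=0.060
apply F[10]=+0.271 → step 11: x=-0.011, v=-0.047, θ=-0.002, ω=0.053
apply F[11]=+0.273 → step 12: x=-0.012, v=-0.044, θ=-0.001, ω=0.046
apply F[12]=+0.269 → step 13: x=-0.013, v=-0.041, θ=0.000, ω=0.039
apply F[13]=+0.261 → step 14: x=-0.014, v=-0.038, θ=0.001, ω=0.033
apply F[14]=+0.251 → step 15: x=-0.014, v=-0.035, θ=0.002, ω=0.028
apply F[15]=+0.240 → step 16: x=-0.015, v=-0.032, θ=0.002, ω=0.024
apply F[16]=+0.228 → step 17: x=-0.016, v=-0.030, θ=0.003, ω=0.020
apply F[17]=+0.217 → step 18: x=-0.016, v=-0.028, θ=0.003, ω=0.016
apply F[18]=+0.207 → step 19: x=-0.017, v=-0.026, θ=0.003, ω=0.013
apply F[19]=+0.196 → step 20: x=-0.017, v=-0.024, θ=0.003, ω=0.010
apply F[20]=+0.186 → step 21: x=-0.018, v=-0.022, θ=0.004, ω=0.008
apply F[21]=+0.177 → step 22: x=-0.018, v=-0.020, θ=0.004, ω=0.006
apply F[22]=+0.168 → step 23: x=-0.019, v=-0.018, θ=0.004, ω=0.004
apply F[23]=+0.160 → step 24: x=-0.019, v=-0.017, θ=0.004, ω=0.003
apply F[24]=+0.152 → step 25: x=-0.019, v=-0.015, θ=0.004, ω=0.001
apply F[25]=+0.145 → step 26: x=-0.020, v=-0.014, θ=0.004, ω=0.000
apply F[26]=+0.139 → step 27: x=-0.020, v=-0.013, θ=0.004, ω=-0.001
apply F[27]=+0.132 → step 28: x=-0.020, v=-0.012, θ=0.004, ω=-0.001
max |θ| = 0.018 ≤ 0.084 over all 29 states.

Answer: never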